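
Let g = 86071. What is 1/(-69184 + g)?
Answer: 1/16887 ≈ 5.9217e-5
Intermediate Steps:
1/(-69184 + g) = 1/(-69184 + 86071) = 1/16887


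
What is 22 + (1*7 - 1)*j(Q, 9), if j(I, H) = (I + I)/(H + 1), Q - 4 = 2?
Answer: 146/5 ≈ 29.200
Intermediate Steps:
Q = 6 (Q = 4 + 2 = 6)
j(I, H) = 2*I/(1 + H) (j(I, H) = (2*I)/(1 + H) = 2*I/(1 + H))
22 + (1*7 - 1)*j(Q, 9) = 22 + (1*7 - 1)*(2*6/(1 + 9)) = 22 + (7 - 1)*(2*6/10) = 22 + 6*(2*6*(1/10)) = 22 + 6*(6/5) = 22 + 36/5 = 146/5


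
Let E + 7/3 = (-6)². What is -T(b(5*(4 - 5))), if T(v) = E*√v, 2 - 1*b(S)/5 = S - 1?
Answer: -202*√10/3 ≈ -212.93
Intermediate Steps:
b(S) = 15 - 5*S (b(S) = 10 - 5*(S - 1) = 10 - 5*(-1 + S) = 10 + (5 - 5*S) = 15 - 5*S)
E = 101/3 (E = -7/3 + (-6)² = -7/3 + 36 = 101/3 ≈ 33.667)
T(v) = 101*√v/3
-T(b(5*(4 - 5))) = -101*√(15 - 25*(4 - 5))/3 = -101*√(15 - 25*(-1))/3 = -101*√(15 - 5*(-5))/3 = -101*√(15 + 25)/3 = -101*√40/3 = -101*2*√10/3 = -202*√10/3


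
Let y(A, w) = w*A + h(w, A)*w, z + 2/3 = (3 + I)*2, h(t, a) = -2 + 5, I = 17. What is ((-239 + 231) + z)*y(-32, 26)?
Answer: -70876/3 ≈ -23625.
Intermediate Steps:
h(t, a) = 3
z = 118/3 (z = -⅔ + (3 + 17)*2 = -⅔ + 20*2 = -⅔ + 40 = 118/3 ≈ 39.333)
y(A, w) = 3*w + A*w (y(A, w) = w*A + 3*w = A*w + 3*w = 3*w + A*w)
((-239 + 231) + z)*y(-32, 26) = ((-239 + 231) + 118/3)*(26*(3 - 32)) = (-8 + 118/3)*(26*(-29)) = (94/3)*(-754) = -70876/3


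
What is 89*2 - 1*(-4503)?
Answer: 4681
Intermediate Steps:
89*2 - 1*(-4503) = 178 + 4503 = 4681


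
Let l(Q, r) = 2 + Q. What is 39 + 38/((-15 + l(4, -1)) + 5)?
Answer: 59/2 ≈ 29.500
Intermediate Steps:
39 + 38/((-15 + l(4, -1)) + 5) = 39 + 38/((-15 + (2 + 4)) + 5) = 39 + 38/((-15 + 6) + 5) = 39 + 38/(-9 + 5) = 39 + 38/(-4) = 39 - ¼*38 = 39 - 19/2 = 59/2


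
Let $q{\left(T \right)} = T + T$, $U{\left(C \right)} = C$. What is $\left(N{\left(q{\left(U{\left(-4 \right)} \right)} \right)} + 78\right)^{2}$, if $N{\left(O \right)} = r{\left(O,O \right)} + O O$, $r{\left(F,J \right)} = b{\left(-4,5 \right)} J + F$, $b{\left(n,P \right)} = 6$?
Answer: $7396$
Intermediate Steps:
$r{\left(F,J \right)} = F + 6 J$ ($r{\left(F,J \right)} = 6 J + F = F + 6 J$)
$q{\left(T \right)} = 2 T$
$N{\left(O \right)} = O^{2} + 7 O$ ($N{\left(O \right)} = \left(O + 6 O\right) + O O = 7 O + O^{2} = O^{2} + 7 O$)
$\left(N{\left(q{\left(U{\left(-4 \right)} \right)} \right)} + 78\right)^{2} = \left(2 \left(-4\right) \left(7 + 2 \left(-4\right)\right) + 78\right)^{2} = \left(- 8 \left(7 - 8\right) + 78\right)^{2} = \left(\left(-8\right) \left(-1\right) + 78\right)^{2} = \left(8 + 78\right)^{2} = 86^{2} = 7396$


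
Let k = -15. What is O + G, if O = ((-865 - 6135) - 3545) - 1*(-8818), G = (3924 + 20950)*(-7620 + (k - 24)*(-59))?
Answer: -132306533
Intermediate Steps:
G = -132304806 (G = (3924 + 20950)*(-7620 + (-15 - 24)*(-59)) = 24874*(-7620 - 39*(-59)) = 24874*(-7620 + 2301) = 24874*(-5319) = -132304806)
O = -1727 (O = (-7000 - 3545) + 8818 = -10545 + 8818 = -1727)
O + G = -1727 - 132304806 = -132306533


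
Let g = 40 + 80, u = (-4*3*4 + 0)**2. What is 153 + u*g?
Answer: 276633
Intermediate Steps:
u = 2304 (u = (-12*4 + 0)**2 = (-48 + 0)**2 = (-48)**2 = 2304)
g = 120
153 + u*g = 153 + 2304*120 = 153 + 276480 = 276633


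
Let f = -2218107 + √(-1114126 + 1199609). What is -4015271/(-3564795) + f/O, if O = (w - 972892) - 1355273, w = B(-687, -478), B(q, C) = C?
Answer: 1327479188486/638548840245 - √85483/2328643 ≈ 2.0788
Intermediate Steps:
w = -478
f = -2218107 + √85483 ≈ -2.2178e+6
O = -2328643 (O = (-478 - 972892) - 1355273 = -973370 - 1355273 = -2328643)
-4015271/(-3564795) + f/O = -4015271/(-3564795) + (-2218107 + √85483)/(-2328643) = -4015271*(-1/3564795) + (-2218107 + √85483)*(-1/2328643) = 308867/274215 + (2218107/2328643 - √85483/2328643) = 1327479188486/638548840245 - √85483/2328643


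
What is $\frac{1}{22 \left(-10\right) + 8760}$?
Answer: $\frac{1}{8540} \approx 0.0001171$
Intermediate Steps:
$\frac{1}{22 \left(-10\right) + 8760} = \frac{1}{-220 + 8760} = \frac{1}{8540}$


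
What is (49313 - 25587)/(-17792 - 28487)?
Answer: -23726/46279 ≈ -0.51267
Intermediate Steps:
(49313 - 25587)/(-17792 - 28487) = 23726/(-46279) = 23726*(-1/46279) = -23726/46279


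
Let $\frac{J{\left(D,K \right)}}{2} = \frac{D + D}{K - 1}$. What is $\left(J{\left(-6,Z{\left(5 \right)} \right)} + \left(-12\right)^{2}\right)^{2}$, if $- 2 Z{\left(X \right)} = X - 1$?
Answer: $23104$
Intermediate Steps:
$Z{\left(X \right)} = \frac{1}{2} - \frac{X}{2}$ ($Z{\left(X \right)} = - \frac{X - 1}{2} = - \frac{-1 + X}{2} = \frac{1}{2} - \frac{X}{2}$)
$J{\left(D,K \right)} = \frac{4 D}{-1 + K}$ ($J{\left(D,K \right)} = 2 \frac{D + D}{K - 1} = 2 \frac{2 D}{-1 + K} = \frac{4 D}{-1 + K}$)
$\left(J{\left(-6,Z{\left(5 \right)} \right)} + \left(-12\right)^{2}\right)^{2} = \left(4 \left(-6\right) \frac{1}{-1 + \left(\frac{1}{2} - \frac{5}{2}\right)} + \left(-12\right)^{2}\right)^{2} = \left(4 \left(-6\right) \frac{1}{-1 + \left(\frac{1}{2} - \frac{5}{2}\right)} + 144\right)^{2} = \left(4 \left(-6\right) \frac{1}{-1 - 2} + 144\right)^{2} = \left(4 \left(-6\right) \frac{1}{-3} + 144\right)^{2} = \left(4 \left(-6\right) \left(- \frac{1}{3}\right) + 144\right)^{2} = \left(8 + 144\right)^{2} = 152^{2} = 23104$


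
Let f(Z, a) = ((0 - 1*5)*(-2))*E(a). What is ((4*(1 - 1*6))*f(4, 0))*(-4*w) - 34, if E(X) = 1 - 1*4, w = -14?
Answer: 33566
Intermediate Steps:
E(X) = -3 (E(X) = 1 - 4 = -3)
f(Z, a) = -30 (f(Z, a) = ((0 - 1*5)*(-2))*(-3) = ((0 - 5)*(-2))*(-3) = -5*(-2)*(-3) = 10*(-3) = -30)
((4*(1 - 1*6))*f(4, 0))*(-4*w) - 34 = ((4*(1 - 1*6))*(-30))*(-4*(-14)) - 34 = ((4*(1 - 6))*(-30))*56 - 34 = ((4*(-5))*(-30))*56 - 34 = -20*(-30)*56 - 34 = 600*56 - 34 = 33600 - 34 = 33566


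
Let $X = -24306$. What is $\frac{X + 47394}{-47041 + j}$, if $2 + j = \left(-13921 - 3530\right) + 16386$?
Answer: $- \frac{1924}{4009} \approx -0.47992$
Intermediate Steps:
$j = -1067$ ($j = -2 + \left(\left(-13921 - 3530\right) + 16386\right) = -2 + \left(-17451 + 16386\right) = -2 - 1065 = -1067$)
$\frac{X + 47394}{-47041 + j} = \frac{-24306 + 47394}{-47041 - 1067} = \frac{23088}{-48108} = 23088 \left(- \frac{1}{48108}\right) = - \frac{1924}{4009}$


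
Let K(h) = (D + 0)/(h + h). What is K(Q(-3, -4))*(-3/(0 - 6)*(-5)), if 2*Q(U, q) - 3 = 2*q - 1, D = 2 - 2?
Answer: 0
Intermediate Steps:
D = 0
Q(U, q) = 1 + q (Q(U, q) = 3/2 + (2*q - 1)/2 = 3/2 + (-1 + 2*q)/2 = 3/2 + (-½ + q) = 1 + q)
K(h) = 0 (K(h) = (0 + 0)/(h + h) = 0/((2*h)) = 0*(1/(2*h)) = 0)
K(Q(-3, -4))*(-3/(0 - 6)*(-5)) = 0*(-3/(0 - 6)*(-5)) = 0*(-3/(-6)*(-5)) = 0*(-3*(-⅙)*(-5)) = 0*((½)*(-5)) = 0*(-5/2) = 0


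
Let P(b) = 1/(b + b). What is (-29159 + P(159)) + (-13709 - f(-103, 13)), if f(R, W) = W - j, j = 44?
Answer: -13622165/318 ≈ -42837.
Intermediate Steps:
P(b) = 1/(2*b)
f(R, W) = -44 + W (f(R, W) = W - 1*44 = W - 44 = -44 + W)
(-29159 + P(159)) + (-13709 - f(-103, 13)) = (-29159 + (1/2)/159) + (-13709 - (-44 + 13)) = (-29159 + (1/2)*(1/159)) + (-13709 - 1*(-31)) = (-29159 + 1/318) + (-13709 + 31) = -9272561/318 - 13678 = -13622165/318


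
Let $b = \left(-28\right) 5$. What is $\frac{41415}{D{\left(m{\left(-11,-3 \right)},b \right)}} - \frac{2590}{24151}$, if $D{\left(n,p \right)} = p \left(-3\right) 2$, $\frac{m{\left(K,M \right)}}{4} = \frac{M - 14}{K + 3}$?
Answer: $\frac{66535871}{1352456} \approx 49.196$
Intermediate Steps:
$b = -140$
$m{\left(K,M \right)} = \frac{4 \left(-14 + M\right)}{3 + K}$ ($m{\left(K,M \right)} = 4 \frac{M - 14}{K + 3} = 4 \frac{-14 + M}{3 + K} = \frac{4 \left(-14 + M\right)}{3 + K}$)
$D{\left(n,p \right)} = - 6 p$ ($D{\left(n,p \right)} = - 3 p 2 = - 6 p$)
$\frac{41415}{D{\left(m{\left(-11,-3 \right)},b \right)}} - \frac{2590}{24151} = \frac{41415}{\left(-6\right) \left(-140\right)} - \frac{2590}{24151} = \frac{41415}{840} - \frac{2590}{24151} = 41415 \cdot \frac{1}{840} - \frac{2590}{24151} = \frac{2761}{56} - \frac{2590}{24151} = \frac{66535871}{1352456}$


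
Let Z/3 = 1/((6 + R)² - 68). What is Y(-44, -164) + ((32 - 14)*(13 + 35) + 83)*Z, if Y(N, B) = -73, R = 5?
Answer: -1028/53 ≈ -19.396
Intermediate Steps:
Z = 3/53 (Z = 3/((6 + 5)² - 68) = 3/(11² - 68) = 3/(121 - 68) = 3/53 ≈ 0.056604)
Y(-44, -164) + ((32 - 14)*(13 + 35) + 83)*Z = -73 + ((32 - 14)*(13 + 35) + 83)*(3/53) = -73 + (18*48 + 83)*(3/53) = -73 + (864 + 83)*(3/53) = -73 + 947*(3/53) = -73 + 2841/53 = -1028/53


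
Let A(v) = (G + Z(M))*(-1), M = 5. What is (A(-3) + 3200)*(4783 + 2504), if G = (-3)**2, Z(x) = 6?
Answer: 23209095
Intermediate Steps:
G = 9
A(v) = -15 (A(v) = (9 + 6)*(-1) = 15*(-1) = -15)
(A(-3) + 3200)*(4783 + 2504) = (-15 + 3200)*(4783 + 2504) = 3185*7287 = 23209095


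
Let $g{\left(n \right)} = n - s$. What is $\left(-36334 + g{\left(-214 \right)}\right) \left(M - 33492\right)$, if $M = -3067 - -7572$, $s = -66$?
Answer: $1057503734$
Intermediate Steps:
$M = 4505$ ($M = -3067 + 7572 = 4505$)
$g{\left(n \right)} = 66 + n$ ($g{\left(n \right)} = n - -66 = n + 66 = 66 + n$)
$\left(-36334 + g{\left(-214 \right)}\right) \left(M - 33492\right) = \left(-36334 + \left(66 - 214\right)\right) \left(4505 - 33492\right) = \left(-36334 - 148\right) \left(-28987\right) = \left(-36482\right) \left(-28987\right) = 1057503734$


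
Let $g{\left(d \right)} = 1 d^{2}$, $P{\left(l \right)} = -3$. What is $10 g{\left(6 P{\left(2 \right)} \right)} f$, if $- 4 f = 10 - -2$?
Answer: $-9720$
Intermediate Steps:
$f = -3$ ($f = - \frac{10 - -2}{4} = - \frac{10 + 2}{4} = \left(- \frac{1}{4}\right) 12 = -3$)
$g{\left(d \right)} = d^{2}$
$10 g{\left(6 P{\left(2 \right)} \right)} f = 10 \left(6 \left(-3\right)\right)^{2} \left(-3\right) = 10 \left(-18\right)^{2} \left(-3\right) = 10 \cdot 324 \left(-3\right) = 3240 \left(-3\right) = -9720$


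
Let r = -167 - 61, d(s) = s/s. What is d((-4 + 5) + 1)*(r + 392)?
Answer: 164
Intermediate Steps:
d(s) = 1
r = -228
d((-4 + 5) + 1)*(r + 392) = 1*(-228 + 392) = 1*164 = 164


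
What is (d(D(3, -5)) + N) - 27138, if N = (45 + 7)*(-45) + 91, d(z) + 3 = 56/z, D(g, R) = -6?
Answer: -88198/3 ≈ -29399.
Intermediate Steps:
d(z) = -3 + 56/z
N = -2249 (N = 52*(-45) + 91 = -2340 + 91 = -2249)
(d(D(3, -5)) + N) - 27138 = ((-3 + 56/(-6)) - 2249) - 27138 = ((-3 + 56*(-⅙)) - 2249) - 27138 = ((-3 - 28/3) - 2249) - 27138 = (-37/3 - 2249) - 27138 = -6784/3 - 27138 = -88198/3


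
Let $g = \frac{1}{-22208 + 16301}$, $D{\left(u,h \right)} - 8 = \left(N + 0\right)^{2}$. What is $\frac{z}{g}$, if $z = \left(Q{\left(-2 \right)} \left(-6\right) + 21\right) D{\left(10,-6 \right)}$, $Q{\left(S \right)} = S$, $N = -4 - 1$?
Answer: $-6432723$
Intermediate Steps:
$N = -5$
$D{\left(u,h \right)} = 33$ ($D{\left(u,h \right)} = 8 + \left(-5 + 0\right)^{2} = 8 + \left(-5\right)^{2} = 8 + 25 = 33$)
$g = - \frac{1}{5907}$ ($g = \frac{1}{-5907} = - \frac{1}{5907} \approx -0.00016929$)
$z = 1089$ ($z = \left(\left(-2\right) \left(-6\right) + 21\right) 33 = \left(12 + 21\right) 33 = 33 \cdot 33 = 1089$)
$\frac{z}{g} = \frac{1089}{- \frac{1}{5907}} = 1089 \left(-5907\right) = -6432723$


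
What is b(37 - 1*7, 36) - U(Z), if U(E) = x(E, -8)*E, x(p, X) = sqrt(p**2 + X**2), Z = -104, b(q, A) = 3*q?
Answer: 90 + 832*sqrt(170) ≈ 10938.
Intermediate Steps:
x(p, X) = sqrt(X**2 + p**2)
U(E) = E*sqrt(64 + E**2) (U(E) = sqrt((-8)**2 + E**2)*E = sqrt(64 + E**2)*E = E*sqrt(64 + E**2))
b(37 - 1*7, 36) - U(Z) = 3*(37 - 1*7) - (-104)*sqrt(64 + (-104)**2) = 3*(37 - 7) - (-104)*sqrt(64 + 10816) = 3*30 - (-104)*sqrt(10880) = 90 - (-104)*8*sqrt(170) = 90 - (-832)*sqrt(170) = 90 + 832*sqrt(170)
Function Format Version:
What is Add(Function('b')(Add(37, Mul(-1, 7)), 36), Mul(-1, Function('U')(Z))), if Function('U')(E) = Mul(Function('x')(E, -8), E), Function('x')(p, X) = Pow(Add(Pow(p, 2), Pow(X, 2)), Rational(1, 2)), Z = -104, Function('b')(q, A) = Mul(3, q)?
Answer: Add(90, Mul(832, Pow(170, Rational(1, 2)))) ≈ 10938.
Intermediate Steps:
Function('x')(p, X) = Pow(Add(Pow(X, 2), Pow(p, 2)), Rational(1, 2))
Function('U')(E) = Mul(E, Pow(Add(64, Pow(E, 2)), Rational(1, 2))) (Function('U')(E) = Mul(Pow(Add(Pow(-8, 2), Pow(E, 2)), Rational(1, 2)), E) = Mul(Pow(Add(64, Pow(E, 2)), Rational(1, 2)), E) = Mul(E, Pow(Add(64, Pow(E, 2)), Rational(1, 2))))
Add(Function('b')(Add(37, Mul(-1, 7)), 36), Mul(-1, Function('U')(Z))) = Add(Mul(3, Add(37, Mul(-1, 7))), Mul(-1, Mul(-104, Pow(Add(64, Pow(-104, 2)), Rational(1, 2))))) = Add(Mul(3, Add(37, -7)), Mul(-1, Mul(-104, Pow(Add(64, 10816), Rational(1, 2))))) = Add(Mul(3, 30), Mul(-1, Mul(-104, Pow(10880, Rational(1, 2))))) = Add(90, Mul(-1, Mul(-104, Mul(8, Pow(170, Rational(1, 2)))))) = Add(90, Mul(-1, Mul(-832, Pow(170, Rational(1, 2))))) = Add(90, Mul(832, Pow(170, Rational(1, 2))))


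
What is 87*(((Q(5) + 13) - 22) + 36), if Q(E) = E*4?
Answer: 4089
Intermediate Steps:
Q(E) = 4*E
87*(((Q(5) + 13) - 22) + 36) = 87*(((4*5 + 13) - 22) + 36) = 87*(((20 + 13) - 22) + 36) = 87*((33 - 22) + 36) = 87*(11 + 36) = 87*47 = 4089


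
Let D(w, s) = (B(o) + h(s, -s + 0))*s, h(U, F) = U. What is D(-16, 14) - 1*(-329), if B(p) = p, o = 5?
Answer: 595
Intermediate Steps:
D(w, s) = s*(5 + s) (D(w, s) = (5 + s)*s = s*(5 + s))
D(-16, 14) - 1*(-329) = 14*(5 + 14) - 1*(-329) = 14*19 + 329 = 266 + 329 = 595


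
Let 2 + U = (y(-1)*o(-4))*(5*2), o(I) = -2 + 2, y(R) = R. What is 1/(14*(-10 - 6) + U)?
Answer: -1/226 ≈ -0.0044248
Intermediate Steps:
o(I) = 0
U = -2 (U = -2 + (-1*0)*(5*2) = -2 + 0*10 = -2 + 0 = -2)
1/(14*(-10 - 6) + U) = 1/(14*(-10 - 6) - 2) = 1/(14*(-16) - 2) = 1/(-224 - 2) = 1/(-226) = -1/226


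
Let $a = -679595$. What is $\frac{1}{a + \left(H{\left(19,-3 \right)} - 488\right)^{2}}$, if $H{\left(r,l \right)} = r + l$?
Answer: $- \frac{1}{456811} \approx -2.1891 \cdot 10^{-6}$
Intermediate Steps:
$H{\left(r,l \right)} = l + r$
$\frac{1}{a + \left(H{\left(19,-3 \right)} - 488\right)^{2}} = \frac{1}{-679595 + \left(\left(-3 + 19\right) - 488\right)^{2}} = \frac{1}{-679595 + \left(16 - 488\right)^{2}} = \frac{1}{-679595 + \left(-472\right)^{2}} = \frac{1}{-679595 + 222784} = \frac{1}{-456811} = - \frac{1}{456811}$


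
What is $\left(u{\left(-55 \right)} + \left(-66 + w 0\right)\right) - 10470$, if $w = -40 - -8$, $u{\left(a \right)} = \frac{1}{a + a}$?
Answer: $- \frac{1158961}{110} \approx -10536.0$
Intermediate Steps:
$u{\left(a \right)} = \frac{1}{2 a}$
$w = -32$ ($w = -40 + 8 = -32$)
$\left(u{\left(-55 \right)} + \left(-66 + w 0\right)\right) - 10470 = \left(\frac{1}{2 \left(-55\right)} - 66\right) - 10470 = \left(\frac{1}{2} \left(- \frac{1}{55}\right) + \left(-66 + 0\right)\right) - 10470 = \left(- \frac{1}{110} - 66\right) - 10470 = - \frac{7261}{110} - 10470 = - \frac{1158961}{110}$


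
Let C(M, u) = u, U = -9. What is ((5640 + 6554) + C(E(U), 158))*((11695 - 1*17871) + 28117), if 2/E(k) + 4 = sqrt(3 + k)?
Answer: 271015232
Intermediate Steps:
E(k) = 2/(-4 + sqrt(3 + k))
((5640 + 6554) + C(E(U), 158))*((11695 - 1*17871) + 28117) = ((5640 + 6554) + 158)*((11695 - 1*17871) + 28117) = (12194 + 158)*((11695 - 17871) + 28117) = 12352*(-6176 + 28117) = 12352*21941 = 271015232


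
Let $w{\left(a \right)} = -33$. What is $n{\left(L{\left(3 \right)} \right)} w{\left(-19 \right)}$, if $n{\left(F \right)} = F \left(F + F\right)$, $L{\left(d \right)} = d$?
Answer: $-594$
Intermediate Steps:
$n{\left(F \right)} = 2 F^{2}$ ($n{\left(F \right)} = F 2 F = 2 F^{2}$)
$n{\left(L{\left(3 \right)} \right)} w{\left(-19 \right)} = 2 \cdot 3^{2} \left(-33\right) = 2 \cdot 9 \left(-33\right) = 18 \left(-33\right) = -594$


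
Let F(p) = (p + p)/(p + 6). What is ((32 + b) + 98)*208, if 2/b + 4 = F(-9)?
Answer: 27248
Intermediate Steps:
F(p) = 2*p/(6 + p) (F(p) = (2*p)/(6 + p) = 2*p/(6 + p))
b = 1 (b = 2/(-4 + 2*(-9)/(6 - 9)) = 2/(-4 + 2*(-9)/(-3)) = 2/(-4 + 2*(-9)*(-⅓)) = 2/(-4 + 6) = 2/2 = 2*(½) = 1)
((32 + b) + 98)*208 = ((32 + 1) + 98)*208 = (33 + 98)*208 = 131*208 = 27248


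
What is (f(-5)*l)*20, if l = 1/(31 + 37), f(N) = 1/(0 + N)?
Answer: -1/17 ≈ -0.058824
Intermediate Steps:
f(N) = 1/N
l = 1/68 ≈ 0.014706
(f(-5)*l)*20 = ((1/68)/(-5))*20 = -⅕*1/68*20 = -1/340*20 = -1/17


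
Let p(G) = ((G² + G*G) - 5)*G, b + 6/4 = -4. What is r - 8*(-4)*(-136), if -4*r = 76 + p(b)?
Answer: -68715/16 ≈ -4294.7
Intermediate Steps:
b = -11/2 (b = -3/2 - 4 = -11/2 ≈ -5.5000)
p(G) = G*(-5 + 2*G²) (p(G) = ((G² + G²) - 5)*G = (2*G² - 5)*G = (-5 + 2*G²)*G = G*(-5 + 2*G²))
r = 917/16 (r = -(76 - 11*(-5 + 2*(-11/2)²)/2)/4 = -(76 - 11*(-5 + 2*(121/4))/2)/4 = -(76 - 11*(-5 + 121/2)/2)/4 = -(76 - 11/2*111/2)/4 = -(76 - 1221/4)/4 = -¼*(-917/4) = 917/16 ≈ 57.313)
r - 8*(-4)*(-136) = 917/16 - 8*(-4)*(-136) = 917/16 + 32*(-136) = 917/16 - 4352 = -68715/16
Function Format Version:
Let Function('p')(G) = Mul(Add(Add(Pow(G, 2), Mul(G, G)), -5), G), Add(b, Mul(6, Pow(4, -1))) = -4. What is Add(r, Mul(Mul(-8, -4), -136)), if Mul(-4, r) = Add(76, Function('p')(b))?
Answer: Rational(-68715, 16) ≈ -4294.7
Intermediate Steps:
b = Rational(-11, 2) (b = Add(Rational(-3, 2), -4) = Rational(-11, 2) ≈ -5.5000)
Function('p')(G) = Mul(G, Add(-5, Mul(2, Pow(G, 2)))) (Function('p')(G) = Mul(Add(Add(Pow(G, 2), Pow(G, 2)), -5), G) = Mul(Add(Mul(2, Pow(G, 2)), -5), G) = Mul(Add(-5, Mul(2, Pow(G, 2))), G) = Mul(G, Add(-5, Mul(2, Pow(G, 2)))))
r = Rational(917, 16) (r = Mul(Rational(-1, 4), Add(76, Mul(Rational(-11, 2), Add(-5, Mul(2, Pow(Rational(-11, 2), 2)))))) = Mul(Rational(-1, 4), Add(76, Mul(Rational(-11, 2), Add(-5, Mul(2, Rational(121, 4)))))) = Mul(Rational(-1, 4), Add(76, Mul(Rational(-11, 2), Add(-5, Rational(121, 2))))) = Mul(Rational(-1, 4), Add(76, Mul(Rational(-11, 2), Rational(111, 2)))) = Mul(Rational(-1, 4), Add(76, Rational(-1221, 4))) = Mul(Rational(-1, 4), Rational(-917, 4)) = Rational(917, 16) ≈ 57.313)
Add(r, Mul(Mul(-8, -4), -136)) = Add(Rational(917, 16), Mul(Mul(-8, -4), -136)) = Add(Rational(917, 16), Mul(32, -136)) = Add(Rational(917, 16), -4352) = Rational(-68715, 16)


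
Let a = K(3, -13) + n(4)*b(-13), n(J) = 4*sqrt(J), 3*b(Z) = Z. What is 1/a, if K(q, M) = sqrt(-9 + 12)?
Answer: -312/10789 - 9*sqrt(3)/10789 ≈ -0.030363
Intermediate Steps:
b(Z) = Z/3
K(q, M) = sqrt(3)
a = -104/3 + sqrt(3) (a = sqrt(3) + (4*sqrt(4))*((1/3)*(-13)) = sqrt(3) + (4*2)*(-13/3) = sqrt(3) + 8*(-13/3) = sqrt(3) - 104/3 = -104/3 + sqrt(3) ≈ -32.935)
1/a = 1/(-104/3 + sqrt(3))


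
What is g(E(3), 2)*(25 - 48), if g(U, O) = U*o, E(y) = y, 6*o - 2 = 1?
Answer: -69/2 ≈ -34.500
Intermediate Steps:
o = ½ (o = ⅓ + (⅙)*1 = ⅓ + ⅙ = ½ ≈ 0.50000)
g(U, O) = U/2 (g(U, O) = U*(½) = U/2)
g(E(3), 2)*(25 - 48) = ((½)*3)*(25 - 48) = (3/2)*(-23) = -69/2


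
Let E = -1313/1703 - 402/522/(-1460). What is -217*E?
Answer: 2781992731/16639620 ≈ 167.19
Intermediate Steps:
E = -12820243/16639620 (E = -1313*1/1703 - 402*1/522*(-1/1460) = -101/131 - 67/87*(-1/1460) = -101/131 + 67/127020 = -12820243/16639620 ≈ -0.77046)
-217*E = -217*(-12820243/16639620) = 2781992731/16639620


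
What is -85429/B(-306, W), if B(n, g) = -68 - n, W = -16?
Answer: -85429/238 ≈ -358.95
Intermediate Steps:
-85429/B(-306, W) = -85429/(-68 - 1*(-306)) = -85429/(-68 + 306) = -85429/238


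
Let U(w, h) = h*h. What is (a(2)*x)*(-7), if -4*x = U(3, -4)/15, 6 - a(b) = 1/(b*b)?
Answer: 161/15 ≈ 10.733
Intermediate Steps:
U(w, h) = h²
a(b) = 6 - 1/b² (a(b) = 6 - 1/(b*b) = 6 - 1/(b²) = 6 - 1/b²)
x = -4/15 (x = -(-4)²/(4*15) = -4/15 ≈ -0.26667)
(a(2)*x)*(-7) = ((6 - 1/2²)*(-4/15))*(-7) = ((6 - 1*¼)*(-4/15))*(-7) = ((6 - ¼)*(-4/15))*(-7) = ((23/4)*(-4/15))*(-7) = -23/15*(-7) = 161/15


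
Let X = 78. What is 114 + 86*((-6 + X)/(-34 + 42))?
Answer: 888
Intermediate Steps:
114 + 86*((-6 + X)/(-34 + 42)) = 114 + 86*((-6 + 78)/(-34 + 42)) = 114 + 86*(72/8) = 114 + 86*(72*(1/8)) = 114 + 86*9 = 114 + 774 = 888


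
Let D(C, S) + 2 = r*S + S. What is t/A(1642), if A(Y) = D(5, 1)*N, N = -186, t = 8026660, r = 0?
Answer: 4013330/93 ≈ 43154.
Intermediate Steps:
D(C, S) = -2 + S (D(C, S) = -2 + (0*S + S) = -2 + (0 + S) = -2 + S)
A(Y) = 186 (A(Y) = (-2 + 1)*(-186) = -1*(-186) = 186)
t/A(1642) = 8026660/186 = 8026660*(1/186) = 4013330/93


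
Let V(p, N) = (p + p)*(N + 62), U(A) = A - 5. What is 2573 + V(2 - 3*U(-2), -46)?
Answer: 3309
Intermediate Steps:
U(A) = -5 + A
V(p, N) = 2*p*(62 + N) (V(p, N) = (2*p)*(62 + N) = 2*p*(62 + N))
2573 + V(2 - 3*U(-2), -46) = 2573 + 2*(2 - 3*(-5 - 2))*(62 - 46) = 2573 + 2*(2 - 3*(-7))*16 = 2573 + 2*(2 + 21)*16 = 2573 + 2*23*16 = 2573 + 736 = 3309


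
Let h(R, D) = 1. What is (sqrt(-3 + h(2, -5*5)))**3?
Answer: -2*I*sqrt(2) ≈ -2.8284*I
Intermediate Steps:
(sqrt(-3 + h(2, -5*5)))**3 = (sqrt(-3 + 1))**3 = (sqrt(-2))**3 = (I*sqrt(2))**3 = -2*I*sqrt(2)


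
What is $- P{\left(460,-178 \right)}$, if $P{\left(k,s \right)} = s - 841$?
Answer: $1019$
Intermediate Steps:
$P{\left(k,s \right)} = -841 + s$
$- P{\left(460,-178 \right)} = - (-841 - 178) = \left(-1\right) \left(-1019\right) = 1019$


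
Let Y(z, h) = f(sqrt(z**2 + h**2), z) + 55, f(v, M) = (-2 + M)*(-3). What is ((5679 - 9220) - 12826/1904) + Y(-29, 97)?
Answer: -3236549/952 ≈ -3399.7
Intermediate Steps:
f(v, M) = 6 - 3*M
Y(z, h) = 61 - 3*z (Y(z, h) = (6 - 3*z) + 55 = 61 - 3*z)
((5679 - 9220) - 12826/1904) + Y(-29, 97) = ((5679 - 9220) - 12826/1904) + (61 - 3*(-29)) = (-3541 - 12826*1/1904) + (61 + 87) = (-3541 - 6413/952) + 148 = -3377445/952 + 148 = -3236549/952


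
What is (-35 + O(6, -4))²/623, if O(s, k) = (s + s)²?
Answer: 11881/623 ≈ 19.071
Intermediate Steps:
O(s, k) = 4*s² (O(s, k) = (2*s)² = 4*s²)
(-35 + O(6, -4))²/623 = (-35 + 4*6²)²/623 = (-35 + 4*36)²*(1/623) = (-35 + 144)²*(1/623) = 109²*(1/623) = 11881*(1/623) = 11881/623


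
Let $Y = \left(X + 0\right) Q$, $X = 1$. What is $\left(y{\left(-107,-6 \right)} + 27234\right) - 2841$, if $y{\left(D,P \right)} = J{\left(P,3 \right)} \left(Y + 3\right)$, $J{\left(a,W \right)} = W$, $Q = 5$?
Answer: $24417$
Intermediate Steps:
$Y = 5$ ($Y = \left(1 + 0\right) 5 = 1 \cdot 5 = 5$)
$y{\left(D,P \right)} = 24$ ($y{\left(D,P \right)} = 3 \left(5 + 3\right) = 3 \cdot 8 = 24$)
$\left(y{\left(-107,-6 \right)} + 27234\right) - 2841 = \left(24 + 27234\right) - 2841 = 27258 - 2841 = 24417$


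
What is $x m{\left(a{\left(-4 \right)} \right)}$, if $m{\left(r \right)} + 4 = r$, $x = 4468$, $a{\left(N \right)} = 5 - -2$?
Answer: $13404$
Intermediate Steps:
$a{\left(N \right)} = 7$ ($a{\left(N \right)} = 5 + 2 = 7$)
$m{\left(r \right)} = -4 + r$
$x m{\left(a{\left(-4 \right)} \right)} = 4468 \left(-4 + 7\right) = 4468 \cdot 3 = 13404$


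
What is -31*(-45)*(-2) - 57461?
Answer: -60251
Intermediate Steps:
-31*(-45)*(-2) - 57461 = 1395*(-2) - 57461 = -2790 - 57461 = -60251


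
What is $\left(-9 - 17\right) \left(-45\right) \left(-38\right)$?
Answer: $-44460$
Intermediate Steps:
$\left(-9 - 17\right) \left(-45\right) \left(-38\right) = \left(-26\right) \left(-45\right) \left(-38\right) = 1170 \left(-38\right) = -44460$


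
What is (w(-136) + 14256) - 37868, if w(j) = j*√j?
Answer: -23612 - 272*I*√34 ≈ -23612.0 - 1586.0*I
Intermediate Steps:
w(j) = j^(3/2)
(w(-136) + 14256) - 37868 = ((-136)^(3/2) + 14256) - 37868 = (-272*I*√34 + 14256) - 37868 = (14256 - 272*I*√34) - 37868 = -23612 - 272*I*√34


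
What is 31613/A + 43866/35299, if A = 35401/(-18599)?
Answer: -20753206730647/1249619899 ≈ -16608.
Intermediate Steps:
A = -35401/18599 (A = 35401*(-1/18599) = -35401/18599 ≈ -1.9034)
31613/A + 43866/35299 = 31613/(-35401/18599) + 43866/35299 = 31613*(-18599/35401) + 43866*(1/35299) = -587970187/35401 + 43866/35299 = -20753206730647/1249619899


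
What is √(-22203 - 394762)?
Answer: I*√416965 ≈ 645.73*I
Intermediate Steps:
√(-22203 - 394762) = √(-416965) = I*√416965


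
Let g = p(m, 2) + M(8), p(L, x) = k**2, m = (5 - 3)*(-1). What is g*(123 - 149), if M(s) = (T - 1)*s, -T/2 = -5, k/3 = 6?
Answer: -10296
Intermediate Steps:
k = 18 (k = 3*6 = 18)
T = 10 (T = -2*(-5) = 10)
m = -2 (m = 2*(-1) = -2)
p(L, x) = 324 (p(L, x) = 18**2 = 324)
M(s) = 9*s (M(s) = (10 - 1)*s = 9*s)
g = 396 (g = 324 + 9*8 = 324 + 72 = 396)
g*(123 - 149) = 396*(123 - 149) = 396*(-26) = -10296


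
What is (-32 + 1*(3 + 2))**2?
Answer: 729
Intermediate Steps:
(-32 + 1*(3 + 2))**2 = (-32 + 1*5)**2 = (-32 + 5)**2 = (-27)**2 = 729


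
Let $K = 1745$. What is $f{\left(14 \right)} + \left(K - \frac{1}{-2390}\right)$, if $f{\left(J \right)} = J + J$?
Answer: $\frac{4237471}{2390} \approx 1773.0$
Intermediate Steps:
$f{\left(J \right)} = 2 J$
$f{\left(14 \right)} + \left(K - \frac{1}{-2390}\right) = 2 \cdot 14 + \left(1745 - \frac{1}{-2390}\right) = 28 + \left(1745 - - \frac{1}{2390}\right) = 28 + \left(1745 + \frac{1}{2390}\right) = 28 + \frac{4170551}{2390} = \frac{4237471}{2390}$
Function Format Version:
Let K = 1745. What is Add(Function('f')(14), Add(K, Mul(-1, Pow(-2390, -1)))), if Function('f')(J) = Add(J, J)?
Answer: Rational(4237471, 2390) ≈ 1773.0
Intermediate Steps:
Function('f')(J) = Mul(2, J)
Add(Function('f')(14), Add(K, Mul(-1, Pow(-2390, -1)))) = Add(Mul(2, 14), Add(1745, Mul(-1, Pow(-2390, -1)))) = Add(28, Add(1745, Mul(-1, Rational(-1, 2390)))) = Add(28, Add(1745, Rational(1, 2390))) = Add(28, Rational(4170551, 2390)) = Rational(4237471, 2390)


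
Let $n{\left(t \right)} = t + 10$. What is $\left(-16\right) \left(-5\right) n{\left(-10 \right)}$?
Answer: $0$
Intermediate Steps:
$n{\left(t \right)} = 10 + t$
$\left(-16\right) \left(-5\right) n{\left(-10 \right)} = \left(-16\right) \left(-5\right) \left(10 - 10\right) = 80 \cdot 0 = 0$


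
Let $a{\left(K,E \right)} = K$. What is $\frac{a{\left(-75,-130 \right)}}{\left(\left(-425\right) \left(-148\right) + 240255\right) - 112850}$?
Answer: $- \frac{5}{12687} \approx -0.0003941$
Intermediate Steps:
$\frac{a{\left(-75,-130 \right)}}{\left(\left(-425\right) \left(-148\right) + 240255\right) - 112850} = - \frac{75}{\left(\left(-425\right) \left(-148\right) + 240255\right) - 112850} = - \frac{75}{\left(62900 + 240255\right) - 112850} = - \frac{75}{303155 - 112850} = - \frac{75}{190305} = \left(-75\right) \frac{1}{190305} = - \frac{5}{12687}$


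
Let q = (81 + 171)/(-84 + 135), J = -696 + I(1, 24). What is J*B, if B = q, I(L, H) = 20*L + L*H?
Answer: -54768/17 ≈ -3221.6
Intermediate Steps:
I(L, H) = 20*L + H*L
J = -652 (J = -696 + 1*(20 + 24) = -696 + 1*44 = -696 + 44 = -652)
q = 84/17 (q = 252/51 = 252*(1/51) = 84/17 ≈ 4.9412)
B = 84/17 ≈ 4.9412
J*B = -652*84/17 = -54768/17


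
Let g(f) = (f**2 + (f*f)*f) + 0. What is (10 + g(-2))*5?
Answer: 30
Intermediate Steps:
g(f) = f**2 + f**3 (g(f) = (f**2 + f**2*f) + 0 = (f**2 + f**3) + 0 = f**2 + f**3)
(10 + g(-2))*5 = (10 + (-2)**2*(1 - 2))*5 = (10 + 4*(-1))*5 = (10 - 4)*5 = 6*5 = 30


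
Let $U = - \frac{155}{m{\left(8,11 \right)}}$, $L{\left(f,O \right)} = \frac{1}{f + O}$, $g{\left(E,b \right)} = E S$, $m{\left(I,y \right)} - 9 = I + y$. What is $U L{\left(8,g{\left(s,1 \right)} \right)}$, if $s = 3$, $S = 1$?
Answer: $- \frac{155}{308} \approx -0.50325$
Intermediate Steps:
$m{\left(I,y \right)} = 9 + I + y$ ($m{\left(I,y \right)} = 9 + \left(I + y\right) = 9 + I + y$)
$g{\left(E,b \right)} = E$ ($g{\left(E,b \right)} = E 1 = E$)
$L{\left(f,O \right)} = \frac{1}{O + f}$
$U = - \frac{155}{28}$ ($U = - \frac{155}{9 + 8 + 11} = - \frac{155}{28} \approx -5.5357$)
$U L{\left(8,g{\left(s,1 \right)} \right)} = - \frac{155}{28 \left(3 + 8\right)} = - \frac{155}{28 \cdot 11} = \left(- \frac{155}{28}\right) \frac{1}{11} = - \frac{155}{308}$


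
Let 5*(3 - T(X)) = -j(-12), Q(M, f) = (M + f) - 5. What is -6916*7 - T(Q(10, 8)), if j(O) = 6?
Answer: -242081/5 ≈ -48416.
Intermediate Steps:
Q(M, f) = -5 + M + f
T(X) = 21/5 (T(X) = 3 - (-1)*6/5 = 3 - ⅕*(-6) = 3 + 6/5 = 21/5)
-6916*7 - T(Q(10, 8)) = -6916*7 - 1*21/5 = -48412 - 21/5 = -242081/5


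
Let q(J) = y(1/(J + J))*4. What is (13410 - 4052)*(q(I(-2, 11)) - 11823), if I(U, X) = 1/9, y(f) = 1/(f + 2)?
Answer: -1438240378/13 ≈ -1.1063e+8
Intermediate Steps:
y(f) = 1/(2 + f)
I(U, X) = ⅑
q(J) = 4/(2 + 1/(2*J)) (q(J) = 4/(2 + 1/(J + J)) = 4/(2 + 1/(2*J)))
(13410 - 4052)*(q(I(-2, 11)) - 11823) = (13410 - 4052)*(8*(⅑)/(1 + 4*(⅑)) - 11823) = 9358*(8*(⅑)/(1 + 4/9) - 11823) = 9358*(8*(⅑)/(13/9) - 11823) = 9358*(8*(⅑)*(9/13) - 11823) = 9358*(8/13 - 11823) = 9358*(-153691/13) = -1438240378/13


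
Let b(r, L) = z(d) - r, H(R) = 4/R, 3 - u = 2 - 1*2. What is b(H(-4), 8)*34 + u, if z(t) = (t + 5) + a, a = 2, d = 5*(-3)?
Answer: -235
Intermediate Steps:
d = -15
u = 3 (u = 3 - (2 - 1*2) = 3 - (2 - 2) = 3 - 1*0 = 3 + 0 = 3)
z(t) = 7 + t (z(t) = (t + 5) + 2 = (5 + t) + 2 = 7 + t)
b(r, L) = -8 - r (b(r, L) = (7 - 15) - r = -8 - r)
b(H(-4), 8)*34 + u = (-8 - 4/(-4))*34 + 3 = (-8 - 4*(-1)/4)*34 + 3 = (-8 - 1*(-1))*34 + 3 = (-8 + 1)*34 + 3 = -7*34 + 3 = -238 + 3 = -235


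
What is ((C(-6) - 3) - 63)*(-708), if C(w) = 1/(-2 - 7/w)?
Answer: 237888/5 ≈ 47578.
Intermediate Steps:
((C(-6) - 3) - 63)*(-708) = ((-1*(-6)/(7 + 2*(-6)) - 3) - 63)*(-708) = ((-1*(-6)/(7 - 12) - 3) - 63)*(-708) = ((-1*(-6)/(-5) - 3) - 63)*(-708) = ((-1*(-6)*(-⅕) - 3) - 63)*(-708) = ((-6/5 - 3) - 63)*(-708) = (-21/5 - 63)*(-708) = -336/5*(-708) = 237888/5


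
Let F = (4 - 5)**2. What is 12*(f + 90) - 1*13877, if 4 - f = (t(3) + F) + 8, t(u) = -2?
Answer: -12833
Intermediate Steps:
F = 1 (F = (-1)**2 = 1)
f = -3 (f = 4 - ((-2 + 1) + 8) = 4 - (-1 + 8) = 4 - 1*7 = 4 - 7 = -3)
12*(f + 90) - 1*13877 = 12*(-3 + 90) - 1*13877 = 12*87 - 13877 = 1044 - 13877 = -12833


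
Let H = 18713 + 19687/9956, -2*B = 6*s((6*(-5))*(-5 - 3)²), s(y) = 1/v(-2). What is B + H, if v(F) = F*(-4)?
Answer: 372645163/19912 ≈ 18715.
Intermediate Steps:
v(F) = -4*F
s(y) = ⅛ (s(y) = 1/(-4*(-2)) = 1/8 = ⅛)
B = -3/8 ≈ -0.37500
H = 186326315/9956 (H = 18713 + 19687*(1/9956) = 18713 + 19687/9956 = 186326315/9956 ≈ 18715.)
B + H = -3/8 + 186326315/9956 = 372645163/19912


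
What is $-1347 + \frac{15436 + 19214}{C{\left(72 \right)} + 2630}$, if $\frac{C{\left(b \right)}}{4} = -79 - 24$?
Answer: $- \frac{1476498}{1109} \approx -1331.4$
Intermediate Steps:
$C{\left(b \right)} = -412$ ($C{\left(b \right)} = 4 \left(-79 - 24\right) = 4 \left(-103\right) = -412$)
$-1347 + \frac{15436 + 19214}{C{\left(72 \right)} + 2630} = -1347 + \frac{15436 + 19214}{-412 + 2630} = -1347 + \frac{34650}{2218} = -1347 + 34650 \cdot \frac{1}{2218} = -1347 + \frac{17325}{1109} = - \frac{1476498}{1109}$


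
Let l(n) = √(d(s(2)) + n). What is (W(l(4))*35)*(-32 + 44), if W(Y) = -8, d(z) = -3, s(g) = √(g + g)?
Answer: -3360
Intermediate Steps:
s(g) = √2*√g (s(g) = √(2*g) = √2*√g)
l(n) = √(-3 + n)
(W(l(4))*35)*(-32 + 44) = (-8*35)*(-32 + 44) = -280*12 = -3360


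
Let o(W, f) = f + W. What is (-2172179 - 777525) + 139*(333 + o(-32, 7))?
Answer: -2906892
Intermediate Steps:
o(W, f) = W + f
(-2172179 - 777525) + 139*(333 + o(-32, 7)) = (-2172179 - 777525) + 139*(333 + (-32 + 7)) = -2949704 + 139*(333 - 25) = -2949704 + 139*308 = -2949704 + 42812 = -2906892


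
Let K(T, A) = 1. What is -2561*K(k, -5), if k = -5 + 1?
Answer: -2561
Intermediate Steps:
k = -4
-2561*K(k, -5) = -2561*1 = -2561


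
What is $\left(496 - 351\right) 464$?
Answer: $67280$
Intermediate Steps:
$\left(496 - 351\right) 464 = 145 \cdot 464 = 67280$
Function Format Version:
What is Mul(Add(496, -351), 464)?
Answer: 67280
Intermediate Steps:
Mul(Add(496, -351), 464) = Mul(145, 464) = 67280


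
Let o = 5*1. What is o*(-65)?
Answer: -325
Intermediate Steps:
o = 5
o*(-65) = 5*(-65) = -325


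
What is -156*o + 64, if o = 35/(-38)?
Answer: 3946/19 ≈ 207.68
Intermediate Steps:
o = -35/38 (o = 35*(-1/38) = -35/38 ≈ -0.92105)
-156*o + 64 = -156*(-35/38) + 64 = 2730/19 + 64 = 3946/19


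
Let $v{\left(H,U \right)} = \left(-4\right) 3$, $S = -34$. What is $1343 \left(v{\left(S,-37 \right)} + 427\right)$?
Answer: $557345$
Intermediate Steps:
$v{\left(H,U \right)} = -12$
$1343 \left(v{\left(S,-37 \right)} + 427\right) = 1343 \left(-12 + 427\right) = 1343 \cdot 415 = 557345$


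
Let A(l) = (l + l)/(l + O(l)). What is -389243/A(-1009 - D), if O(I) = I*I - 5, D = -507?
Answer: 97893446771/1004 ≈ 9.7503e+7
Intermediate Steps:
O(I) = -5 + I² (O(I) = I² - 5 = -5 + I²)
A(l) = 2*l/(-5 + l + l²) (A(l) = (l + l)/(l + (-5 + l²)) = (2*l)/(-5 + l + l²) = 2*l/(-5 + l + l²))
-389243/A(-1009 - D) = -389243*(-5 + (-1009 - 1*(-507)) + (-1009 - 1*(-507))²)/(2*(-1009 - 1*(-507))) = -389243*(-5 + (-1009 + 507) + (-1009 + 507)²)/(2*(-1009 + 507)) = -389243/(2*(-502)/(-5 - 502 + (-502)²)) = -389243/(2*(-502)/(-5 - 502 + 252004)) = -389243/(2*(-502)/251497) = -389243/(2*(-502)*(1/251497)) = -389243/(-1004/251497) = -389243*(-251497/1004) = 97893446771/1004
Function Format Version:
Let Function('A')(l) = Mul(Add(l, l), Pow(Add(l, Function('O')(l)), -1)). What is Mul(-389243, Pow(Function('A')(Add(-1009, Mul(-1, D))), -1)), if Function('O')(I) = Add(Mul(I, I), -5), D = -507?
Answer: Rational(97893446771, 1004) ≈ 9.7503e+7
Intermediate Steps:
Function('O')(I) = Add(-5, Pow(I, 2)) (Function('O')(I) = Add(Pow(I, 2), -5) = Add(-5, Pow(I, 2)))
Function('A')(l) = Mul(2, l, Pow(Add(-5, l, Pow(l, 2)), -1)) (Function('A')(l) = Mul(Add(l, l), Pow(Add(l, Add(-5, Pow(l, 2))), -1)) = Mul(Mul(2, l), Pow(Add(-5, l, Pow(l, 2)), -1)) = Mul(2, l, Pow(Add(-5, l, Pow(l, 2)), -1)))
Mul(-389243, Pow(Function('A')(Add(-1009, Mul(-1, D))), -1)) = Mul(-389243, Pow(Mul(2, Add(-1009, Mul(-1, -507)), Pow(Add(-5, Add(-1009, Mul(-1, -507)), Pow(Add(-1009, Mul(-1, -507)), 2)), -1)), -1)) = Mul(-389243, Pow(Mul(2, Add(-1009, 507), Pow(Add(-5, Add(-1009, 507), Pow(Add(-1009, 507), 2)), -1)), -1)) = Mul(-389243, Pow(Mul(2, -502, Pow(Add(-5, -502, Pow(-502, 2)), -1)), -1)) = Mul(-389243, Pow(Mul(2, -502, Pow(Add(-5, -502, 252004), -1)), -1)) = Mul(-389243, Pow(Mul(2, -502, Pow(251497, -1)), -1)) = Mul(-389243, Pow(Mul(2, -502, Rational(1, 251497)), -1)) = Mul(-389243, Pow(Rational(-1004, 251497), -1)) = Mul(-389243, Rational(-251497, 1004)) = Rational(97893446771, 1004)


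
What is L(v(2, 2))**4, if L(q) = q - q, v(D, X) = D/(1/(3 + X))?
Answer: 0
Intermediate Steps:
v(D, X) = D*(3 + X)
L(q) = 0
L(v(2, 2))**4 = 0**4 = 0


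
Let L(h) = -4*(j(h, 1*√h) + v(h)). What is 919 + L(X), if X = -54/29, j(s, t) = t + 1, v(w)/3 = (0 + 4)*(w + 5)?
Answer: 22167/29 - 12*I*√174/29 ≈ 764.38 - 5.4583*I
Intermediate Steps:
v(w) = 60 + 12*w (v(w) = 3*((0 + 4)*(w + 5)) = 3*(4*(5 + w)) = 3*(20 + 4*w) = 60 + 12*w)
j(s, t) = 1 + t
X = -54/29 (X = -54*1/29 = -54/29 ≈ -1.8621)
L(h) = -244 - 48*h - 4*√h (L(h) = -4*((1 + 1*√h) + (60 + 12*h)) = -4*((1 + √h) + (60 + 12*h)) = -4*(61 + √h + 12*h) = -244 - 48*h - 4*√h)
919 + L(X) = 919 + (-244 - 48*(-54/29) - 12*I*√174/29) = 919 + (-244 + 2592/29 - 12*I*√174/29) = 919 + (-4484/29 - 12*I*√174/29) = 22167/29 - 12*I*√174/29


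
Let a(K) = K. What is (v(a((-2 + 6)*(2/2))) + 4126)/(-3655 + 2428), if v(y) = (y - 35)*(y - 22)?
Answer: -4684/1227 ≈ -3.8174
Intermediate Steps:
v(y) = (-35 + y)*(-22 + y)
(v(a((-2 + 6)*(2/2))) + 4126)/(-3655 + 2428) = ((770 + ((-2 + 6)*(2/2))² - 57*(-2 + 6)*2/2) + 4126)/(-3655 + 2428) = ((770 + (4*(2*(½)))² - 228*2*(½)) + 4126)/(-1227) = ((770 + (4*1)² - 228) + 4126)*(-1/1227) = ((770 + 4² - 57*4) + 4126)*(-1/1227) = ((770 + 16 - 228) + 4126)*(-1/1227) = (558 + 4126)*(-1/1227) = 4684*(-1/1227) = -4684/1227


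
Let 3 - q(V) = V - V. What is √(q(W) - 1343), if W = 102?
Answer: 2*I*√335 ≈ 36.606*I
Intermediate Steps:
q(V) = 3 (q(V) = 3 - (V - V) = 3 - 1*0 = 3 + 0 = 3)
√(q(W) - 1343) = √(3 - 1343) = √(-1340) = 2*I*√335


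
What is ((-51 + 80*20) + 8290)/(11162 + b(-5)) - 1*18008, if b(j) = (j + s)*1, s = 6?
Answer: -201013465/11163 ≈ -18007.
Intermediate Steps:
b(j) = 6 + j (b(j) = (j + 6)*1 = (6 + j)*1 = 6 + j)
((-51 + 80*20) + 8290)/(11162 + b(-5)) - 1*18008 = ((-51 + 80*20) + 8290)/(11162 + (6 - 5)) - 1*18008 = ((-51 + 1600) + 8290)/(11162 + 1) - 18008 = (1549 + 8290)/11163 - 18008 = 9839*(1/11163) - 18008 = 9839/11163 - 18008 = -201013465/11163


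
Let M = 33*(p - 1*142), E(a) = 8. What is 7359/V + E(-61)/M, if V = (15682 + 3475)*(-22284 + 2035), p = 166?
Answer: 387181552/38403099207 ≈ 0.010082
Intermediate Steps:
M = 792 (M = 33*(166 - 1*142) = 33*(166 - 142) = 33*24 = 792)
V = -387910093 (V = 19157*(-20249) = -387910093)
7359/V + E(-61)/M = 7359/(-387910093) + 8/792 = 7359*(-1/387910093) + 8*(1/792) = -7359/387910093 + 1/99 = 387181552/38403099207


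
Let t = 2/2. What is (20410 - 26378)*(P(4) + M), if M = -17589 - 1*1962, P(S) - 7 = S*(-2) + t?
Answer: 116680368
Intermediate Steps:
t = 1 (t = 2*(1/2) = 1)
P(S) = 8 - 2*S (P(S) = 7 + (S*(-2) + 1) = 7 + (-2*S + 1) = 7 + (1 - 2*S) = 8 - 2*S)
M = -19551 (M = -17589 - 1962 = -19551)
(20410 - 26378)*(P(4) + M) = (20410 - 26378)*((8 - 2*4) - 19551) = -5968*((8 - 8) - 19551) = -5968*(0 - 19551) = -5968*(-19551) = 116680368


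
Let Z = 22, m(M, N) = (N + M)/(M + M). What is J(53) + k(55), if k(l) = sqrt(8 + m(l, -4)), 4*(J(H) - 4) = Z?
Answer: 19/2 + 7*sqrt(2090)/110 ≈ 12.409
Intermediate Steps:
m(M, N) = (M + N)/(2*M) (m(M, N) = (M + N)/((2*M)) = (M + N)*(1/(2*M)) = (M + N)/(2*M))
J(H) = 19/2 (J(H) = 4 + (1/4)*22 = 4 + 11/2 = 19/2)
k(l) = sqrt(8 + (-4 + l)/(2*l)) (k(l) = sqrt(8 + (l - 4)/(2*l)) = sqrt(8 + (-4 + l)/(2*l)))
J(53) + k(55) = 19/2 + sqrt(34 - 8/55)/2 = 19/2 + sqrt(1862/55)/2 = 19/2 + (7*sqrt(2090)/55)/2 = 19/2 + 7*sqrt(2090)/110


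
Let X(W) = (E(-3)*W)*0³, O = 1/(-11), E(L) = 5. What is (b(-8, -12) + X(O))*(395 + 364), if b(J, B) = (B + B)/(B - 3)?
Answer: 6072/5 ≈ 1214.4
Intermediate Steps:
b(J, B) = 2*B/(-3 + B) (b(J, B) = (2*B)/(-3 + B) = 2*B/(-3 + B))
O = -1/11 ≈ -0.090909
X(W) = 0 (X(W) = (5*W)*0³ = (5*W)*0 = 0)
(b(-8, -12) + X(O))*(395 + 364) = (2*(-12)/(-3 - 12) + 0)*(395 + 364) = (2*(-12)/(-15) + 0)*759 = (2*(-12)*(-1/15) + 0)*759 = (8/5 + 0)*759 = (8/5)*759 = 6072/5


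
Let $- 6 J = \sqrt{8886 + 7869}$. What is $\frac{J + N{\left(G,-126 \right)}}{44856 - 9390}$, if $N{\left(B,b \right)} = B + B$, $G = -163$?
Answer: $- \frac{163}{17733} - \frac{\sqrt{16755}}{212796} \approx -0.0098002$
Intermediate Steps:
$N{\left(B,b \right)} = 2 B$
$J = - \frac{\sqrt{16755}}{6}$ ($J = - \frac{\sqrt{8886 + 7869}}{6} = - \frac{\sqrt{16755}}{6} \approx -21.574$)
$\frac{J + N{\left(G,-126 \right)}}{44856 - 9390} = \frac{- \frac{\sqrt{16755}}{6} + 2 \left(-163\right)}{44856 - 9390} = \frac{- \frac{\sqrt{16755}}{6} - 326}{35466} = \left(-326 - \frac{\sqrt{16755}}{6}\right) \frac{1}{35466} = - \frac{163}{17733} - \frac{\sqrt{16755}}{212796}$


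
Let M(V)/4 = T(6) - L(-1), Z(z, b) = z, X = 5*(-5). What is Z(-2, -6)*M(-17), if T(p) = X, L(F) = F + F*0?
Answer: 192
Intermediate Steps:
L(F) = F (L(F) = F + 0 = F)
X = -25
T(p) = -25
M(V) = -96 (M(V) = 4*(-25 - 1*(-1)) = 4*(-25 + 1) = 4*(-24) = -96)
Z(-2, -6)*M(-17) = -2*(-96) = 192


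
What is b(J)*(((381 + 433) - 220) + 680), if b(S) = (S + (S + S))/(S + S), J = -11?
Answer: 1911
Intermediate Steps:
b(S) = 3/2 (b(S) = (S + 2*S)/((2*S)) = (3*S)*(1/(2*S)) = 3/2)
b(J)*(((381 + 433) - 220) + 680) = 3*(((381 + 433) - 220) + 680)/2 = 3*((814 - 220) + 680)/2 = 3*(594 + 680)/2 = (3/2)*1274 = 1911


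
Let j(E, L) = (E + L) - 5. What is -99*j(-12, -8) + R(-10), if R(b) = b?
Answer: 2465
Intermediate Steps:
j(E, L) = -5 + E + L
-99*j(-12, -8) + R(-10) = -99*(-5 - 12 - 8) - 10 = -99*(-25) - 10 = 2475 - 10 = 2465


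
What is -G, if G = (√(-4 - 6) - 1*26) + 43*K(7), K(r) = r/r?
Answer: -17 - I*√10 ≈ -17.0 - 3.1623*I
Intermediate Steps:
K(r) = 1
G = 17 + I*√10 (G = (√(-4 - 6) - 1*26) + 43*1 = (√(-10) - 26) + 43 = (I*√10 - 26) + 43 = (-26 + I*√10) + 43 = 17 + I*√10 ≈ 17.0 + 3.1623*I)
-G = -(17 + I*√10) = -17 - I*√10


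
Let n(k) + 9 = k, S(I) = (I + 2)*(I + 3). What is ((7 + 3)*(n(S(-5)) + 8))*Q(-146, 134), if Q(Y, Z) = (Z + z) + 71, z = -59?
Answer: 7300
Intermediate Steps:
S(I) = (2 + I)*(3 + I)
n(k) = -9 + k
Q(Y, Z) = 12 + Z (Q(Y, Z) = (Z - 59) + 71 = (-59 + Z) + 71 = 12 + Z)
((7 + 3)*(n(S(-5)) + 8))*Q(-146, 134) = ((7 + 3)*((-9 + (6 + (-5)² + 5*(-5))) + 8))*(12 + 134) = (10*((-9 + (6 + 25 - 25)) + 8))*146 = (10*((-9 + 6) + 8))*146 = (10*(-3 + 8))*146 = (10*5)*146 = 50*146 = 7300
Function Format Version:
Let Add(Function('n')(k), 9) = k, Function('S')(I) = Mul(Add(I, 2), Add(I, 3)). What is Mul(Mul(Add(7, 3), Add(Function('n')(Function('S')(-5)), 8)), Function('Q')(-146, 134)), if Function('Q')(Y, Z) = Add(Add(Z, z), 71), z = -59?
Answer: 7300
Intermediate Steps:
Function('S')(I) = Mul(Add(2, I), Add(3, I))
Function('n')(k) = Add(-9, k)
Function('Q')(Y, Z) = Add(12, Z) (Function('Q')(Y, Z) = Add(Add(Z, -59), 71) = Add(Add(-59, Z), 71) = Add(12, Z))
Mul(Mul(Add(7, 3), Add(Function('n')(Function('S')(-5)), 8)), Function('Q')(-146, 134)) = Mul(Mul(Add(7, 3), Add(Add(-9, Add(6, Pow(-5, 2), Mul(5, -5))), 8)), Add(12, 134)) = Mul(Mul(10, Add(Add(-9, Add(6, 25, -25)), 8)), 146) = Mul(Mul(10, Add(Add(-9, 6), 8)), 146) = Mul(Mul(10, Add(-3, 8)), 146) = Mul(Mul(10, 5), 146) = Mul(50, 146) = 7300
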